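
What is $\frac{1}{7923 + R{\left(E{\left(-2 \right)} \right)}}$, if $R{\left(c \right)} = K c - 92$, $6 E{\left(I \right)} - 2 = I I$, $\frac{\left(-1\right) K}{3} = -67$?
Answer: $\frac{1}{8032} \approx 0.0001245$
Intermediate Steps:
$K = 201$ ($K = \left(-3\right) \left(-67\right) = 201$)
$E{\left(I \right)} = \frac{1}{3} + \frac{I^{2}}{6}$ ($E{\left(I \right)} = \frac{1}{3} + \frac{I I}{6} = \frac{1}{3} + \frac{I^{2}}{6}$)
$R{\left(c \right)} = -92 + 201 c$ ($R{\left(c \right)} = 201 c - 92 = -92 + 201 c$)
$\frac{1}{7923 + R{\left(E{\left(-2 \right)} \right)}} = \frac{1}{7923 - \left(92 - 201 \left(\frac{1}{3} + \frac{\left(-2\right)^{2}}{6}\right)\right)} = \frac{1}{7923 - \left(92 - 201 \left(\frac{1}{3} + \frac{1}{6} \cdot 4\right)\right)} = \frac{1}{7923 - \left(92 - 201 \left(\frac{1}{3} + \frac{2}{3}\right)\right)} = \frac{1}{7923 + \left(-92 + 201 \cdot 1\right)} = \frac{1}{7923 + \left(-92 + 201\right)} = \frac{1}{7923 + 109} = \frac{1}{8032}$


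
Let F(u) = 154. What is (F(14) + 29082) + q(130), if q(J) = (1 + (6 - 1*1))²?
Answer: 29272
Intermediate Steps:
q(J) = 36 (q(J) = (1 + (6 - 1))² = (1 + 5)² = 6² = 36)
(F(14) + 29082) + q(130) = (154 + 29082) + 36 = 29236 + 36 = 29272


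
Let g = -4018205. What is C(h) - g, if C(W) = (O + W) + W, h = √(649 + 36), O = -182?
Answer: 4018023 + 2*√685 ≈ 4.0181e+6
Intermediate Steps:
h = √685 ≈ 26.173
C(W) = -182 + 2*W (C(W) = (-182 + W) + W = -182 + 2*W)
C(h) - g = (-182 + 2*√685) - 1*(-4018205) = (-182 + 2*√685) + 4018205 = 4018023 + 2*√685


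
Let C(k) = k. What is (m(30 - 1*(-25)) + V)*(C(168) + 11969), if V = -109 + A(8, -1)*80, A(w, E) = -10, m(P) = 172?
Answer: -8944969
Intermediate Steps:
V = -909 (V = -109 - 10*80 = -109 - 800 = -909)
(m(30 - 1*(-25)) + V)*(C(168) + 11969) = (172 - 909)*(168 + 11969) = -737*12137 = -8944969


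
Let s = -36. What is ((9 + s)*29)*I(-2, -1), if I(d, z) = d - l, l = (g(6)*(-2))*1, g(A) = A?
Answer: -7830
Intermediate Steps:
l = -12 (l = (6*(-2))*1 = -12*1 = -12)
I(d, z) = 12 + d (I(d, z) = d - 1*(-12) = d + 12 = 12 + d)
((9 + s)*29)*I(-2, -1) = ((9 - 36)*29)*(12 - 2) = -27*29*10 = -783*10 = -7830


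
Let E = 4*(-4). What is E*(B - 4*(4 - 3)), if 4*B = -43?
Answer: 236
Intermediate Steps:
B = -43/4 (B = (¼)*(-43) = -43/4 ≈ -10.750)
E = -16
E*(B - 4*(4 - 3)) = -16*(-43/4 - 4*(4 - 3)) = -16*(-43/4 - 4*1) = -16*(-43/4 - 4) = -16*(-59/4) = 236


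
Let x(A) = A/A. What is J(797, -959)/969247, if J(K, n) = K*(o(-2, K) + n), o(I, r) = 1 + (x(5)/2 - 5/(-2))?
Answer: -761135/969247 ≈ -0.78528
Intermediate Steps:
x(A) = 1
o(I, r) = 4 (o(I, r) = 1 + (1/2 - 5/(-2)) = 1 + (1*(½) - 5*(-½)) = 1 + (½ + 5/2) = 1 + 3 = 4)
J(K, n) = K*(4 + n)
J(797, -959)/969247 = (797*(4 - 959))/969247 = (797*(-955))*(1/969247) = -761135*1/969247 = -761135/969247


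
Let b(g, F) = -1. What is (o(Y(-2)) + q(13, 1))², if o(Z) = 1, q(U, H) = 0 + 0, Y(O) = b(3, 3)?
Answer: 1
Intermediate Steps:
Y(O) = -1
q(U, H) = 0
(o(Y(-2)) + q(13, 1))² = (1 + 0)² = 1² = 1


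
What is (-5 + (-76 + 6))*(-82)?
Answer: 6150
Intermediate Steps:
(-5 + (-76 + 6))*(-82) = (-5 - 70)*(-82) = -75*(-82) = 6150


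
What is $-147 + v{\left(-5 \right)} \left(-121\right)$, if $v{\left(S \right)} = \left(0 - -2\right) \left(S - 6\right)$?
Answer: $2515$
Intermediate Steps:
$v{\left(S \right)} = -12 + 2 S$ ($v{\left(S \right)} = \left(0 + 2\right) \left(-6 + S\right) = 2 \left(-6 + S\right) = -12 + 2 S$)
$-147 + v{\left(-5 \right)} \left(-121\right) = -147 + \left(-12 + 2 \left(-5\right)\right) \left(-121\right) = -147 + \left(-12 - 10\right) \left(-121\right) = -147 - -2662 = -147 + 2662 = 2515$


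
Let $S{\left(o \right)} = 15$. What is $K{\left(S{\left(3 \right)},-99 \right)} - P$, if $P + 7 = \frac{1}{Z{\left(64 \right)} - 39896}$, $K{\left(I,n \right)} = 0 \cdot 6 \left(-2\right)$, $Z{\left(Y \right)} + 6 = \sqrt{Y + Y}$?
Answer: $\frac{5572613117}{796084738} + \frac{2 \sqrt{2}}{398042369} \approx 7.0$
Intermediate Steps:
$Z{\left(Y \right)} = -6 + \sqrt{2} \sqrt{Y}$ ($Z{\left(Y \right)} = -6 + \sqrt{Y + Y} = -6 + \sqrt{2 Y} = -6 + \sqrt{2} \sqrt{Y}$)
$K{\left(I,n \right)} = 0$ ($K{\left(I,n \right)} = 0 \left(-2\right) = 0$)
$P = -7 + \frac{1}{-39902 + 8 \sqrt{2}}$ ($P = -7 + \frac{1}{\left(-6 + \sqrt{2} \sqrt{64}\right) - 39896} = -7 + \frac{1}{\left(-6 + \sqrt{2} \cdot 8\right) - 39896} = -7 + \frac{1}{\left(-6 + 8 \sqrt{2}\right) - 39896} = -7 + \frac{1}{-39902 + 8 \sqrt{2}} \approx -7.0$)
$K{\left(S{\left(3 \right)},-99 \right)} - P = 0 - \left(- \frac{5572613117}{796084738} - \frac{2 \sqrt{2}}{398042369}\right) = 0 + \left(\frac{5572613117}{796084738} + \frac{2 \sqrt{2}}{398042369}\right) = \frac{5572613117}{796084738} + \frac{2 \sqrt{2}}{398042369}$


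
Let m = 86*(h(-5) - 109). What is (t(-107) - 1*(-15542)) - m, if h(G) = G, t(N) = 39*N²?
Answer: 471857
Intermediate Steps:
m = -9804 (m = 86*(-5 - 109) = 86*(-114) = -9804)
(t(-107) - 1*(-15542)) - m = (39*(-107)² - 1*(-15542)) - 1*(-9804) = (39*11449 + 15542) + 9804 = (446511 + 15542) + 9804 = 462053 + 9804 = 471857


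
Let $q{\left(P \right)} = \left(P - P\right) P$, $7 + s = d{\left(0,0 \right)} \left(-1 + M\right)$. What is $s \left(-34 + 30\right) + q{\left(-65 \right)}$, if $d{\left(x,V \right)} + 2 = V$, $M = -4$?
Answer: $-12$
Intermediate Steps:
$d{\left(x,V \right)} = -2 + V$
$s = 3$ ($s = -7 + \left(-2 + 0\right) \left(-1 - 4\right) = -7 - -10 = -7 + 10 = 3$)
$q{\left(P \right)} = 0$ ($q{\left(P \right)} = 0 P = 0$)
$s \left(-34 + 30\right) + q{\left(-65 \right)} = 3 \left(-34 + 30\right) + 0 = 3 \left(-4\right) + 0 = -12 + 0 = -12$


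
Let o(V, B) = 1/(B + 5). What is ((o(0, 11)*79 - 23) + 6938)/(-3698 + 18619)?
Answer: 110719/238736 ≈ 0.46377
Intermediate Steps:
o(V, B) = 1/(5 + B)
((o(0, 11)*79 - 23) + 6938)/(-3698 + 18619) = ((79/(5 + 11) - 23) + 6938)/(-3698 + 18619) = ((79/16 - 23) + 6938)/14921 = (((1/16)*79 - 23) + 6938)*(1/14921) = ((79/16 - 23) + 6938)*(1/14921) = (-289/16 + 6938)*(1/14921) = (110719/16)*(1/14921) = 110719/238736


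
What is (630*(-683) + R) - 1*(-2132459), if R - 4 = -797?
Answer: 1701376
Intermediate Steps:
R = -793 (R = 4 - 797 = -793)
(630*(-683) + R) - 1*(-2132459) = (630*(-683) - 793) - 1*(-2132459) = (-430290 - 793) + 2132459 = -431083 + 2132459 = 1701376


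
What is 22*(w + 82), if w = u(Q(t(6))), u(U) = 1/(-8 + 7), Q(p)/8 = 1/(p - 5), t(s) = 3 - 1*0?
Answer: 1782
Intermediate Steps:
t(s) = 3 (t(s) = 3 + 0 = 3)
Q(p) = 8/(-5 + p) (Q(p) = 8/(p - 5) = 8/(-5 + p))
u(U) = -1 (u(U) = 1/(-1) = -1)
w = -1
22*(w + 82) = 22*(-1 + 82) = 22*81 = 1782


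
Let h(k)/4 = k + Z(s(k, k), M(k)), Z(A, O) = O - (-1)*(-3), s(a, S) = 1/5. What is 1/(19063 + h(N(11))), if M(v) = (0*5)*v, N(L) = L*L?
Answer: 1/19535 ≈ 5.1190e-5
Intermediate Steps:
s(a, S) = 1/5
N(L) = L**2
M(v) = 0 (M(v) = 0*v = 0)
Z(A, O) = -3 + O (Z(A, O) = O - 1*3 = O - 3 = -3 + O)
h(k) = -12 + 4*k (h(k) = 4*(k + (-3 + 0)) = 4*(k - 3) = 4*(-3 + k) = -12 + 4*k)
1/(19063 + h(N(11))) = 1/(19063 + (-12 + 4*11**2)) = 1/(19063 + (-12 + 4*121)) = 1/(19063 + (-12 + 484)) = 1/(19063 + 472) = 1/19535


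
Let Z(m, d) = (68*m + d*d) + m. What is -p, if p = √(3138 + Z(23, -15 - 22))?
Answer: -√6094 ≈ -78.064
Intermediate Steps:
Z(m, d) = d² + 69*m (Z(m, d) = (68*m + d²) + m = (d² + 68*m) + m = d² + 69*m)
p = √6094 (p = √(3138 + ((-15 - 22)² + 69*23)) = √(3138 + ((-37)² + 1587)) = √(3138 + (1369 + 1587)) = √(3138 + 2956) = √6094 ≈ 78.064)
-p = -√6094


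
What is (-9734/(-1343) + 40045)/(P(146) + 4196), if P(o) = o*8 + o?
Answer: 53790169/7399930 ≈ 7.2690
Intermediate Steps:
P(o) = 9*o (P(o) = 8*o + o = 9*o)
(-9734/(-1343) + 40045)/(P(146) + 4196) = (-9734/(-1343) + 40045)/(9*146 + 4196) = (-9734*(-1/1343) + 40045)/(1314 + 4196) = (9734/1343 + 40045)/5510 = (53790169/1343)*(1/5510) = 53790169/7399930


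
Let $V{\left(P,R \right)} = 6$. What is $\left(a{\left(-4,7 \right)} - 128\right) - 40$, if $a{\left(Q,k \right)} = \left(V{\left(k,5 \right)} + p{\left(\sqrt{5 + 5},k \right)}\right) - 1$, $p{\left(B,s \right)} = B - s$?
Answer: $-170 + \sqrt{10} \approx -166.84$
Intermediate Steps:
$a{\left(Q,k \right)} = 5 + \sqrt{10} - k$ ($a{\left(Q,k \right)} = \left(6 - \left(k - \sqrt{5 + 5}\right)\right) - 1 = \left(6 - \left(k - \sqrt{10}\right)\right) - 1 = \left(6 + \sqrt{10} - k\right) - 1 = 5 + \sqrt{10} - k$)
$\left(a{\left(-4,7 \right)} - 128\right) - 40 = \left(\left(5 + \sqrt{10} - 7\right) - 128\right) - 40 = \left(\left(-2 + \sqrt{10}\right) - 128\right) - 40 = \left(-130 + \sqrt{10}\right) - 40 = -170 + \sqrt{10}$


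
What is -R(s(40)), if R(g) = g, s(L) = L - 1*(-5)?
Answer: -45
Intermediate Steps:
s(L) = 5 + L (s(L) = L + 5 = 5 + L)
-R(s(40)) = -(5 + 40) = -1*45 = -45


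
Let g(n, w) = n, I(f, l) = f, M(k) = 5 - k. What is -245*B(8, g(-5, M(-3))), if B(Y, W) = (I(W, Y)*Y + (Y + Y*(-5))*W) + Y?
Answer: -31360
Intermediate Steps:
B(Y, W) = Y - 3*W*Y (B(Y, W) = (W*Y + (Y + Y*(-5))*W) + Y = (W*Y + (Y - 5*Y)*W) + Y = (W*Y + (-4*Y)*W) + Y = (W*Y - 4*W*Y) + Y = -3*W*Y + Y = Y - 3*W*Y)
-245*B(8, g(-5, M(-3))) = -1960*(1 - 3*(-5)) = -1960*(1 + 15) = -1960*16 = -245*128 = -31360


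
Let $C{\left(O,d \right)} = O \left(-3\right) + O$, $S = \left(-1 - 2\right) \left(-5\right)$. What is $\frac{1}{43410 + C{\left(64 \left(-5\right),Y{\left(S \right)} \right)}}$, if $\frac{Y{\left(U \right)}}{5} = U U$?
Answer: $\frac{1}{44050} \approx 2.2701 \cdot 10^{-5}$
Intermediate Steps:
$S = 15$ ($S = \left(-3\right) \left(-5\right) = 15$)
$Y{\left(U \right)} = 5 U^{2}$ ($Y{\left(U \right)} = 5 U U = 5 U^{2}$)
$C{\left(O,d \right)} = - 2 O$ ($C{\left(O,d \right)} = - 3 O + O = - 2 O$)
$\frac{1}{43410 + C{\left(64 \left(-5\right),Y{\left(S \right)} \right)}} = \frac{1}{43410 - 2 \cdot 64 \left(-5\right)} = \frac{1}{43410 - -640} = \frac{1}{43410 + 640} = \frac{1}{44050}$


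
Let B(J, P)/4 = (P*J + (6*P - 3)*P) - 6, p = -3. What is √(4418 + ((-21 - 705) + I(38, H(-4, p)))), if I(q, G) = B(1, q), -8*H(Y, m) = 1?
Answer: 2*√9505 ≈ 194.99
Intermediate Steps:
H(Y, m) = -⅛ (H(Y, m) = -⅛*1 = -⅛)
B(J, P) = -24 + 4*J*P + 4*P*(-3 + 6*P) (B(J, P) = 4*((P*J + (6*P - 3)*P) - 6) = 4*((J*P + (-3 + 6*P)*P) - 6) = 4*((J*P + P*(-3 + 6*P)) - 6) = 4*(-6 + J*P + P*(-3 + 6*P)) = -24 + 4*J*P + 4*P*(-3 + 6*P))
I(q, G) = -24 - 8*q + 24*q² (I(q, G) = -24 - 12*q + 24*q² + 4*1*q = -24 - 12*q + 24*q² + 4*q = -24 - 8*q + 24*q²)
√(4418 + ((-21 - 705) + I(38, H(-4, p)))) = √(4418 + ((-21 - 705) + (-24 - 8*38 + 24*38²))) = √(4418 + (-726 + (-24 - 304 + 24*1444))) = √(4418 + (-726 + (-24 - 304 + 34656))) = √(4418 + (-726 + 34328)) = √(4418 + 33602) = √38020 = 2*√9505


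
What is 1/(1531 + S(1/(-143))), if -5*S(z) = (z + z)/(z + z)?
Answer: 5/7654 ≈ 0.00065325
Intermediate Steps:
S(z) = -⅕ (S(z) = -(z + z)/(5*(z + z)) = -2*z/(5*(2*z)) = -2*z*1/(2*z)/5 = -⅕*1 = -⅕)
1/(1531 + S(1/(-143))) = 1/(1531 - ⅕) = 1/(7654/5) = 5/7654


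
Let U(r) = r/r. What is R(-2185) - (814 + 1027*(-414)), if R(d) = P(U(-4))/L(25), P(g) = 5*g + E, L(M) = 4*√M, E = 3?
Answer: 2121822/5 ≈ 4.2436e+5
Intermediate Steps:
U(r) = 1
P(g) = 3 + 5*g (P(g) = 5*g + 3 = 3 + 5*g)
R(d) = ⅖ (R(d) = (3 + 5*1)/((4*√25)) = (3 + 5)/((4*5)) = 8/20 = 8*(1/20) = ⅖)
R(-2185) - (814 + 1027*(-414)) = ⅖ - (814 + 1027*(-414)) = ⅖ - (814 - 425178) = ⅖ - 1*(-424364) = ⅖ + 424364 = 2121822/5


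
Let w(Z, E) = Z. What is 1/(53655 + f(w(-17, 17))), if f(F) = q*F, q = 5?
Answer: 1/53570 ≈ 1.8667e-5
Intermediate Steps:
f(F) = 5*F
1/(53655 + f(w(-17, 17))) = 1/(53655 + 5*(-17)) = 1/(53655 - 85) = 1/53570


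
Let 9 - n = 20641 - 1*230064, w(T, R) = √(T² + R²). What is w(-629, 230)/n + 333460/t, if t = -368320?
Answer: -16673/18416 + √448541/209432 ≈ -0.90216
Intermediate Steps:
w(T, R) = √(R² + T²)
n = 209432 (n = 9 - (20641 - 1*230064) = 9 - (20641 - 230064) = 9 - 1*(-209423) = 9 + 209423 = 209432)
w(-629, 230)/n + 333460/t = √(230² + (-629)²)/209432 + 333460/(-368320) = √(52900 + 395641)*(1/209432) + 333460*(-1/368320) = √448541*(1/209432) - 16673/18416 = √448541/209432 - 16673/18416 = -16673/18416 + √448541/209432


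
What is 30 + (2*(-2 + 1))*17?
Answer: -4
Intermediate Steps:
30 + (2*(-2 + 1))*17 = 30 + (2*(-1))*17 = 30 - 2*17 = 30 - 34 = -4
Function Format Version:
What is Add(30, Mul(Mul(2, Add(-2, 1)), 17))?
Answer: -4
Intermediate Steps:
Add(30, Mul(Mul(2, Add(-2, 1)), 17)) = Add(30, Mul(Mul(2, -1), 17)) = Add(30, Mul(-2, 17)) = Add(30, -34) = -4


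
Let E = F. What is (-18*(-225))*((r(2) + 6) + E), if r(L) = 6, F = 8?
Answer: 81000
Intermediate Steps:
E = 8
(-18*(-225))*((r(2) + 6) + E) = (-18*(-225))*((6 + 6) + 8) = 4050*(12 + 8) = 4050*20 = 81000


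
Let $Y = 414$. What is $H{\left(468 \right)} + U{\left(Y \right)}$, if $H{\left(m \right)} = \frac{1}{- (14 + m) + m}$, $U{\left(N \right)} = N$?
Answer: $\frac{5795}{14} \approx 413.93$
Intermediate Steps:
$H{\left(m \right)} = - \frac{1}{14}$ ($H{\left(m \right)} = \frac{1}{\left(-14 - m\right) + m} = \frac{1}{-14} = - \frac{1}{14}$)
$H{\left(468 \right)} + U{\left(Y \right)} = - \frac{1}{14} + 414 = \frac{5795}{14}$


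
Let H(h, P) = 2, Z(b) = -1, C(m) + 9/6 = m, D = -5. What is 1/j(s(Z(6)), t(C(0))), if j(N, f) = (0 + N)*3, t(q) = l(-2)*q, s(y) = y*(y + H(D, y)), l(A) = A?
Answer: -⅓ ≈ -0.33333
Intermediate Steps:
C(m) = -3/2 + m
s(y) = y*(2 + y) (s(y) = y*(y + 2) = y*(2 + y))
t(q) = -2*q
j(N, f) = 3*N (j(N, f) = N*3 = 3*N)
1/j(s(Z(6)), t(C(0))) = 1/(3*(-(2 - 1))) = 1/(3*(-1*1)) = 1/(3*(-1)) = 1/(-3) = -⅓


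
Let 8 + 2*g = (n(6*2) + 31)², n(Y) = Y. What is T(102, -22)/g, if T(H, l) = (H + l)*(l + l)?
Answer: -7040/1841 ≈ -3.8240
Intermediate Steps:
g = 1841/2 (g = -4 + (6*2 + 31)²/2 = -4 + (12 + 31)²/2 = -4 + (½)*43² = -4 + (½)*1849 = -4 + 1849/2 = 1841/2 ≈ 920.50)
T(H, l) = 2*l*(H + l) (T(H, l) = (H + l)*(2*l) = 2*l*(H + l))
T(102, -22)/g = (2*(-22)*(102 - 22))/(1841/2) = (2*(-22)*80)*(2/1841) = -3520*2/1841 = -7040/1841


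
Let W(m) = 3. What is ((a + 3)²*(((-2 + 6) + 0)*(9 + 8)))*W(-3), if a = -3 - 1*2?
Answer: 816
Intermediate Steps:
a = -5 (a = -3 - 2 = -5)
((a + 3)²*(((-2 + 6) + 0)*(9 + 8)))*W(-3) = ((-5 + 3)²*(((-2 + 6) + 0)*(9 + 8)))*3 = ((-2)²*((4 + 0)*17))*3 = (4*(4*17))*3 = (4*68)*3 = 272*3 = 816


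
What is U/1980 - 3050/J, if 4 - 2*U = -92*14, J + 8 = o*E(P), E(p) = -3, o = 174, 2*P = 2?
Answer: 319069/52470 ≈ 6.0810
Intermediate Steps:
P = 1 (P = (½)*2 = 1)
J = -530 (J = -8 + 174*(-3) = -8 - 522 = -530)
U = 646 (U = 2 - (-46)*14 = 2 - ½*(-1288) = 2 + 644 = 646)
U/1980 - 3050/J = 646/1980 - 3050/(-530) = 646*(1/1980) - 3050*(-1/530) = 323/990 + 305/53 = 319069/52470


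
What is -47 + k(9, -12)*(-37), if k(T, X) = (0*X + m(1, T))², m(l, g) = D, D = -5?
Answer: -972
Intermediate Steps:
m(l, g) = -5
k(T, X) = 25 (k(T, X) = (0*X - 5)² = (0 - 5)² = (-5)² = 25)
-47 + k(9, -12)*(-37) = -47 + 25*(-37) = -47 - 925 = -972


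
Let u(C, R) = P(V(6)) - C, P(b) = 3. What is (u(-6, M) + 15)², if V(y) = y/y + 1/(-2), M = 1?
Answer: 576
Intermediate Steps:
V(y) = ½ (V(y) = 1 + 1*(-½) = 1 - ½ = ½)
u(C, R) = 3 - C
(u(-6, M) + 15)² = ((3 - 1*(-6)) + 15)² = ((3 + 6) + 15)² = (9 + 15)² = 24² = 576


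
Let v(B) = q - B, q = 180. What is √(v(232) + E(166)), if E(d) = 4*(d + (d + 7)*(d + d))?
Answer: 2*√57589 ≈ 479.95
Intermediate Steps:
v(B) = 180 - B
E(d) = 4*d + 8*d*(7 + d) (E(d) = 4*(d + (7 + d)*(2*d)) = 4*(d + 2*d*(7 + d)) = 4*d + 8*d*(7 + d))
√(v(232) + E(166)) = √((180 - 1*232) + 4*166*(15 + 2*166)) = √((180 - 232) + 4*166*(15 + 332)) = √(-52 + 4*166*347) = √(-52 + 230408) = √230356 = 2*√57589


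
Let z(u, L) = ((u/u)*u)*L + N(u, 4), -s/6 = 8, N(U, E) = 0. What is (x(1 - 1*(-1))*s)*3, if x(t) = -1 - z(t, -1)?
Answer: -144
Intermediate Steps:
s = -48 (s = -6*8 = -48)
z(u, L) = L*u (z(u, L) = ((u/u)*u)*L + 0 = (1*u)*L + 0 = u*L + 0 = L*u + 0 = L*u)
x(t) = -1 + t (x(t) = -1 - (-1)*t = -1 + t)
(x(1 - 1*(-1))*s)*3 = ((-1 + (1 - 1*(-1)))*(-48))*3 = ((-1 + (1 + 1))*(-48))*3 = ((-1 + 2)*(-48))*3 = (1*(-48))*3 = -48*3 = -144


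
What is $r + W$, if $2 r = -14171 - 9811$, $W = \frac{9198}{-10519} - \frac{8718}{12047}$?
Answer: $- \frac{1519730727411}{126722393} \approx -11993.0$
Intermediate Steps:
$W = - \frac{202512948}{126722393}$ ($W = 9198 \left(- \frac{1}{10519}\right) - \frac{8718}{12047} = - \frac{9198}{10519} - \frac{8718}{12047} = - \frac{202512948}{126722393} \approx -1.5981$)
$r = -11991$ ($r = \frac{-14171 - 9811}{2} = \frac{1}{2} \left(-23982\right) = -11991$)
$r + W = -11991 - \frac{202512948}{126722393} = - \frac{1519730727411}{126722393}$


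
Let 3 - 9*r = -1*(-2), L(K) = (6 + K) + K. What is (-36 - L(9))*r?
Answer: -20/3 ≈ -6.6667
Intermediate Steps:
L(K) = 6 + 2*K
r = ⅑ (r = ⅓ - (-1)*(-2)/9 = ⅓ - ⅑*2 = ⅓ - 2/9 = ⅑ ≈ 0.11111)
(-36 - L(9))*r = (-36 - (6 + 2*9))*(⅑) = (-36 - (6 + 18))*(⅑) = (-36 - 1*24)*(⅑) = (-36 - 24)*(⅑) = -60*⅑ = -20/3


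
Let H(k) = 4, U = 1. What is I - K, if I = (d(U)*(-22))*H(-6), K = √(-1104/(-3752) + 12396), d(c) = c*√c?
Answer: -88 - √2726701278/469 ≈ -199.34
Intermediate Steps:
d(c) = c^(3/2)
K = √2726701278/469 (K = √(-1104*(-1/3752) + 12396) = √(138/469 + 12396) = √(5813862/469) = √2726701278/469 ≈ 111.34)
I = -88 (I = (1^(3/2)*(-22))*4 = (1*(-22))*4 = -22*4 = -88)
I - K = -88 - √2726701278/469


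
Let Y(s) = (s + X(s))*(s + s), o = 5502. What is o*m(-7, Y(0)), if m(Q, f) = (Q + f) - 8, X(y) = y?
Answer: -82530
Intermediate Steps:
Y(s) = 4*s**2 (Y(s) = (s + s)*(s + s) = (2*s)*(2*s) = 4*s**2)
m(Q, f) = -8 + Q + f
o*m(-7, Y(0)) = 5502*(-8 - 7 + 4*0**2) = 5502*(-8 - 7 + 4*0) = 5502*(-8 - 7 + 0) = 5502*(-15) = -82530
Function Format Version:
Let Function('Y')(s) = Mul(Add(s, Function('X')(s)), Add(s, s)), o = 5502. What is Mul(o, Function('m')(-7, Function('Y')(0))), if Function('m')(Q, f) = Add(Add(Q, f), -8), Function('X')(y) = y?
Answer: -82530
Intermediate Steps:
Function('Y')(s) = Mul(4, Pow(s, 2)) (Function('Y')(s) = Mul(Add(s, s), Add(s, s)) = Mul(Mul(2, s), Mul(2, s)) = Mul(4, Pow(s, 2)))
Function('m')(Q, f) = Add(-8, Q, f)
Mul(o, Function('m')(-7, Function('Y')(0))) = Mul(5502, Add(-8, -7, Mul(4, Pow(0, 2)))) = Mul(5502, Add(-8, -7, Mul(4, 0))) = Mul(5502, Add(-8, -7, 0)) = Mul(5502, -15) = -82530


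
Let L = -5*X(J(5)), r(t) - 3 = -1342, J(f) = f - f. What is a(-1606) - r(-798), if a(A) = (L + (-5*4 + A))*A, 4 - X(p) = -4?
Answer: 2676935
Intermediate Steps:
J(f) = 0
X(p) = 8 (X(p) = 4 - 1*(-4) = 4 + 4 = 8)
r(t) = -1339 (r(t) = 3 - 1342 = -1339)
L = -40 (L = -5*8 = -40)
a(A) = A*(-60 + A) (a(A) = (-40 + (-5*4 + A))*A = (-40 + (-20 + A))*A = (-60 + A)*A = A*(-60 + A))
a(-1606) - r(-798) = -1606*(-60 - 1606) - 1*(-1339) = -1606*(-1666) + 1339 = 2675596 + 1339 = 2676935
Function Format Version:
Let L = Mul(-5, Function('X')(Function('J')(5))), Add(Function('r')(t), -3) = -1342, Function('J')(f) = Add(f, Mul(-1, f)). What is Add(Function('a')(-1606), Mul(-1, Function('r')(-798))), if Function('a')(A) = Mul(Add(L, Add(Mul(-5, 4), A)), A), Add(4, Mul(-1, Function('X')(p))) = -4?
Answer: 2676935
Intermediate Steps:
Function('J')(f) = 0
Function('X')(p) = 8 (Function('X')(p) = Add(4, Mul(-1, -4)) = Add(4, 4) = 8)
Function('r')(t) = -1339 (Function('r')(t) = Add(3, -1342) = -1339)
L = -40 (L = Mul(-5, 8) = -40)
Function('a')(A) = Mul(A, Add(-60, A)) (Function('a')(A) = Mul(Add(-40, Add(Mul(-5, 4), A)), A) = Mul(Add(-40, Add(-20, A)), A) = Mul(Add(-60, A), A) = Mul(A, Add(-60, A)))
Add(Function('a')(-1606), Mul(-1, Function('r')(-798))) = Add(Mul(-1606, Add(-60, -1606)), Mul(-1, -1339)) = Add(Mul(-1606, -1666), 1339) = Add(2675596, 1339) = 2676935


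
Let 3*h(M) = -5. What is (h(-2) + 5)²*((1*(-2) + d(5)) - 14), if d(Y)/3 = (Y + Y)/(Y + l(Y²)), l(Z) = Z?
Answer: -500/3 ≈ -166.67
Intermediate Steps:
h(M) = -5/3 (h(M) = (⅓)*(-5) = -5/3)
d(Y) = 6*Y/(Y + Y²) (d(Y) = 3*((Y + Y)/(Y + Y²)) = 3*((2*Y)/(Y + Y²)) = 3*(2*Y/(Y + Y²)) = 6*Y/(Y + Y²))
(h(-2) + 5)²*((1*(-2) + d(5)) - 14) = (-5/3 + 5)²*((1*(-2) + 6/(1 + 5)) - 14) = (10/3)²*((-2 + 6/6) - 14) = 100*((-2 + 6*(⅙)) - 14)/9 = 100*((-2 + 1) - 14)/9 = 100*(-1 - 14)/9 = (100/9)*(-15) = -500/3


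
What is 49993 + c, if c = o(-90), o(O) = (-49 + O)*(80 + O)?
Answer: 51383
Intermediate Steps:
c = 1390 (c = -3920 + (-90)² + 31*(-90) = -3920 + 8100 - 2790 = 1390)
49993 + c = 49993 + 1390 = 51383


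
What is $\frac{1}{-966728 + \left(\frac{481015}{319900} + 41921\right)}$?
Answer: $- \frac{63980}{59169055657} \approx -1.0813 \cdot 10^{-6}$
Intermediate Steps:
$\frac{1}{-966728 + \left(\frac{481015}{319900} + 41921\right)} = \frac{1}{-966728 + \left(481015 \cdot \frac{1}{319900} + 41921\right)} = \frac{1}{-966728 + \left(\frac{96203}{63980} + 41921\right)} = \frac{1}{-966728 + \frac{2682201783}{63980}} = \frac{1}{- \frac{59169055657}{63980}} = - \frac{63980}{59169055657}$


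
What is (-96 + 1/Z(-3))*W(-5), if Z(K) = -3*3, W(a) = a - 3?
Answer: 6920/9 ≈ 768.89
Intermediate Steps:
W(a) = -3 + a
Z(K) = -9
(-96 + 1/Z(-3))*W(-5) = (-96 + 1/(-9))*(-3 - 5) = (-96 - 1/9)*(-8) = -865/9*(-8) = 6920/9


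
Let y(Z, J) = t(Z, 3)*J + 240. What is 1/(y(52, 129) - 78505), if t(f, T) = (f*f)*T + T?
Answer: 1/968570 ≈ 1.0324e-6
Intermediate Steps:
t(f, T) = T + T*f² (t(f, T) = f²*T + T = T*f² + T = T + T*f²)
y(Z, J) = 240 + J*(3 + 3*Z²) (y(Z, J) = (3*(1 + Z²))*J + 240 = (3 + 3*Z²)*J + 240 = J*(3 + 3*Z²) + 240 = 240 + J*(3 + 3*Z²))
1/(y(52, 129) - 78505) = 1/((240 + 3*129*(1 + 52²)) - 78505) = 1/((240 + 3*129*(1 + 2704)) - 78505) = 1/((240 + 3*129*2705) - 78505) = 1/((240 + 1046835) - 78505) = 1/(1047075 - 78505) = 1/968570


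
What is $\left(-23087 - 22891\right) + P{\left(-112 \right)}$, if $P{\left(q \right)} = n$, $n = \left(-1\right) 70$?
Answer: $-46048$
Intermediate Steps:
$n = -70$
$P{\left(q \right)} = -70$
$\left(-23087 - 22891\right) + P{\left(-112 \right)} = \left(-23087 - 22891\right) - 70 = -45978 - 70 = -46048$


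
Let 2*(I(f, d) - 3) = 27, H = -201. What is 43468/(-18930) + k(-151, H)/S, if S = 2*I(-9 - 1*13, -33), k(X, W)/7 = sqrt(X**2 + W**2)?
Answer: -21734/9465 + 7*sqrt(63202)/33 ≈ 51.031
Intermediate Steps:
I(f, d) = 33/2 (I(f, d) = 3 + (1/2)*27 = 3 + 27/2 = 33/2)
k(X, W) = 7*sqrt(W**2 + X**2) (k(X, W) = 7*sqrt(X**2 + W**2) = 7*sqrt(W**2 + X**2))
S = 33 (S = 2*(33/2) = 33)
43468/(-18930) + k(-151, H)/S = 43468/(-18930) + (7*sqrt((-201)**2 + (-151)**2))/33 = 43468*(-1/18930) + (7*sqrt(40401 + 22801))*(1/33) = -21734/9465 + (7*sqrt(63202))*(1/33) = -21734/9465 + 7*sqrt(63202)/33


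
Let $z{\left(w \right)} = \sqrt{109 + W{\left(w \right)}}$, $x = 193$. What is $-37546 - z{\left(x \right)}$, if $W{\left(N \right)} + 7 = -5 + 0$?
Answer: $-37546 - \sqrt{97} \approx -37556.0$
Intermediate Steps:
$W{\left(N \right)} = -12$ ($W{\left(N \right)} = -7 + \left(-5 + 0\right) = -7 - 5 = -12$)
$z{\left(w \right)} = \sqrt{97}$ ($z{\left(w \right)} = \sqrt{109 - 12} = \sqrt{97}$)
$-37546 - z{\left(x \right)} = -37546 - \sqrt{97}$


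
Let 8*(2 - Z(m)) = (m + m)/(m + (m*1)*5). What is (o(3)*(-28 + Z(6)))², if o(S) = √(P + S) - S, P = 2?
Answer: 2734375/288 - 390625*√5/96 ≈ 395.77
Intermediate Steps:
o(S) = √(2 + S) - S
Z(m) = 47/24 (Z(m) = 2 - (m + m)/(8*(m + (m*1)*5)) = 2 - 2*m/(8*(m + m*5)) = 2 - 2*m/(8*(m + 5*m)) = 2 - 2*m/(8*(6*m)) = 2 - 2*m*1/(6*m)/8 = 2 - ⅛*⅓ = 2 - 1/24 = 47/24)
(o(3)*(-28 + Z(6)))² = ((√(2 + 3) - 1*3)*(-28 + 47/24))² = ((√5 - 3)*(-625/24))² = ((-3 + √5)*(-625/24))² = (625/8 - 625*√5/24)²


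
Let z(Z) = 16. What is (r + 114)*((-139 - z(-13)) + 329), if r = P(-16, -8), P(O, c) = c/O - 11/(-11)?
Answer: 20097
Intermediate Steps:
P(O, c) = 1 + c/O (P(O, c) = c/O - 11*(-1/11) = c/O + 1 = 1 + c/O)
r = 3/2 (r = (-16 - 8)/(-16) = -1/16*(-24) = 3/2 ≈ 1.5000)
(r + 114)*((-139 - z(-13)) + 329) = (3/2 + 114)*((-139 - 1*16) + 329) = 231*((-139 - 16) + 329)/2 = 231*(-155 + 329)/2 = (231/2)*174 = 20097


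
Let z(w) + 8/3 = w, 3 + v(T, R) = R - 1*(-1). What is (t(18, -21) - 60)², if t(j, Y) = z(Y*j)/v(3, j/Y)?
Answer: 4826809/900 ≈ 5363.1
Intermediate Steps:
v(T, R) = -2 + R (v(T, R) = -3 + (R - 1*(-1)) = -3 + (R + 1) = -3 + (1 + R) = -2 + R)
z(w) = -8/3 + w
t(j, Y) = (-8/3 + Y*j)/(-2 + j/Y)
(t(18, -21) - 60)² = ((⅓)*(-21)*(-8 + 3*(-21)*18)/(18 - 2*(-21)) - 60)² = ((⅓)*(-21)*(-8 - 1134)/(18 + 42) - 60)² = ((⅓)*(-21)*(-1142)/60 - 60)² = ((⅓)*(-21)*(1/60)*(-1142) - 60)² = (3997/30 - 60)² = (2197/30)² = 4826809/900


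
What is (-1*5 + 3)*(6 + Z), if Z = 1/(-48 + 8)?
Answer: -239/20 ≈ -11.950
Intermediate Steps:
Z = -1/40 (Z = 1/(-40) = -1/40 ≈ -0.025000)
(-1*5 + 3)*(6 + Z) = (-1*5 + 3)*(6 - 1/40) = (-5 + 3)*(239/40) = -2*239/40 = -239/20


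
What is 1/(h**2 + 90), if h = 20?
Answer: 1/490 ≈ 0.0020408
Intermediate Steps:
1/(h**2 + 90) = 1/(20**2 + 90) = 1/(400 + 90) = 1/490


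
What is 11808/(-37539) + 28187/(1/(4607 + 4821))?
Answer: 1108430885844/4171 ≈ 2.6575e+8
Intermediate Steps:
11808/(-37539) + 28187/(1/(4607 + 4821)) = 11808*(-1/37539) + 28187/(1/9428) = -1312/4171 + 28187/(1/9428) = -1312/4171 + 28187*9428 = -1312/4171 + 265747036 = 1108430885844/4171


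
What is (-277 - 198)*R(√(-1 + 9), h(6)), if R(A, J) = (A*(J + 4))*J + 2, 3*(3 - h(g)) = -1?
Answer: -950 - 209000*√2/9 ≈ -33791.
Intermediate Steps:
h(g) = 10/3 (h(g) = 3 - ⅓*(-1) = 3 + ⅓ = 10/3)
R(A, J) = 2 + A*J*(4 + J) (R(A, J) = (A*(4 + J))*J + 2 = A*J*(4 + J) + 2 = 2 + A*J*(4 + J))
(-277 - 198)*R(√(-1 + 9), h(6)) = (-277 - 198)*(2 + √(-1 + 9)*(10/3)² + 4*√(-1 + 9)*(10/3)) = -475*(2 + √8*(100/9) + 4*√8*(10/3)) = -475*(2 + (2*√2)*(100/9) + 4*(2*√2)*(10/3)) = -475*(2 + 200*√2/9 + 80*√2/3) = -475*(2 + 440*√2/9) = -950 - 209000*√2/9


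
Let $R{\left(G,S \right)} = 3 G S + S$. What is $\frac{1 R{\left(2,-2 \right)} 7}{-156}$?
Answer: $\frac{49}{78} \approx 0.62821$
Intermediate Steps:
$R{\left(G,S \right)} = S + 3 G S$ ($R{\left(G,S \right)} = 3 G S + S = S + 3 G S$)
$\frac{1 R{\left(2,-2 \right)} 7}{-156} = \frac{1 \left(- 2 \left(1 + 3 \cdot 2\right)\right) 7}{-156} = 1 \left(- 2 \left(1 + 6\right)\right) 7 \left(- \frac{1}{156}\right) = 1 \left(\left(-2\right) 7\right) 7 \left(- \frac{1}{156}\right) = 1 \left(-14\right) 7 \left(- \frac{1}{156}\right) = \left(-14\right) 7 \left(- \frac{1}{156}\right) = \left(-98\right) \left(- \frac{1}{156}\right) = \frac{49}{78}$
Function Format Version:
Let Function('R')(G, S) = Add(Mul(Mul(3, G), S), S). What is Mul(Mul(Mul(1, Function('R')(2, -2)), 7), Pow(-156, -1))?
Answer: Rational(49, 78) ≈ 0.62821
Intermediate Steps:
Function('R')(G, S) = Add(S, Mul(3, G, S)) (Function('R')(G, S) = Add(Mul(3, G, S), S) = Add(S, Mul(3, G, S)))
Mul(Mul(Mul(1, Function('R')(2, -2)), 7), Pow(-156, -1)) = Mul(Mul(Mul(1, Mul(-2, Add(1, Mul(3, 2)))), 7), Pow(-156, -1)) = Mul(Mul(Mul(1, Mul(-2, Add(1, 6))), 7), Rational(-1, 156)) = Mul(Mul(Mul(1, Mul(-2, 7)), 7), Rational(-1, 156)) = Mul(Mul(Mul(1, -14), 7), Rational(-1, 156)) = Mul(Mul(-14, 7), Rational(-1, 156)) = Mul(-98, Rational(-1, 156)) = Rational(49, 78)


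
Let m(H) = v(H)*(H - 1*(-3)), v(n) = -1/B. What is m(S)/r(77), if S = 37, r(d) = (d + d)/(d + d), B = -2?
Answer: 20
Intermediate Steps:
r(d) = 1 (r(d) = (2*d)/((2*d)) = (2*d)*(1/(2*d)) = 1)
v(n) = 1/2 (v(n) = -1/(-2) = -1*(-1/2) = 1/2)
m(H) = 3/2 + H/2 (m(H) = (H - 1*(-3))/2 = (H + 3)/2 = (3 + H)/2 = 3/2 + H/2)
m(S)/r(77) = (3/2 + (1/2)*37)/1 = (3/2 + 37/2)*1 = 20*1 = 20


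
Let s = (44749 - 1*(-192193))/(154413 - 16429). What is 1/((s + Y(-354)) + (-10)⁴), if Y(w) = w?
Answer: 68992/665615303 ≈ 0.00010365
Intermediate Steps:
s = 118471/68992 (s = (44749 + 192193)/137984 = 236942*(1/137984) = 118471/68992 ≈ 1.7172)
1/((s + Y(-354)) + (-10)⁴) = 1/((118471/68992 - 354) + (-10)⁴) = 1/(-24304697/68992 + 10000) = 1/(665615303/68992) = 68992/665615303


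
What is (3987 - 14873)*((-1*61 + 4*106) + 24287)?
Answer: -268339900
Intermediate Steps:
(3987 - 14873)*((-1*61 + 4*106) + 24287) = -10886*((-61 + 424) + 24287) = -10886*(363 + 24287) = -10886*24650 = -268339900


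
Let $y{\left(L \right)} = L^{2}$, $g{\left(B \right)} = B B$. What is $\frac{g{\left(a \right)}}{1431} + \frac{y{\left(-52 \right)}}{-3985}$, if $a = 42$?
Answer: $\frac{351124}{633615} \approx 0.55416$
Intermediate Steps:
$g{\left(B \right)} = B^{2}$
$\frac{g{\left(a \right)}}{1431} + \frac{y{\left(-52 \right)}}{-3985} = \frac{42^{2}}{1431} + \frac{\left(-52\right)^{2}}{-3985} = 1764 \cdot \frac{1}{1431} + 2704 \left(- \frac{1}{3985}\right) = \frac{196}{159} - \frac{2704}{3985} = \frac{351124}{633615}$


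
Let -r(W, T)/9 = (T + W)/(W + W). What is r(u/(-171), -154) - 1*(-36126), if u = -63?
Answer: 76005/2 ≈ 38003.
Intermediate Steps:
r(W, T) = -9*(T + W)/(2*W) (r(W, T) = -9*(T + W)/(W + W) = -9*(T + W)/(2*W))
r(u/(-171), -154) - 1*(-36126) = 9*(-1*(-154) - (-63)/(-171))/(2*((-63/(-171)))) - 1*(-36126) = 9*(154 - (-63)*(-1)/171)/(2*((-63*(-1/171)))) + 36126 = 9*(154 - 1*7/19)/(2*(7/19)) + 36126 = (9/2)*(19/7)*(154 - 7/19) + 36126 = (9/2)*(19/7)*(2919/19) + 36126 = 3753/2 + 36126 = 76005/2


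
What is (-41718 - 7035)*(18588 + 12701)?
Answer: -1525432617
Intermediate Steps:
(-41718 - 7035)*(18588 + 12701) = -48753*31289 = -1525432617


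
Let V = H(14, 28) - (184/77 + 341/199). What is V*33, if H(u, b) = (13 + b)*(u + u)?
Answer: 52583793/1393 ≈ 37749.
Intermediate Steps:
H(u, b) = 2*u*(13 + b) (H(u, b) = (13 + b)*(2*u) = 2*u*(13 + b))
V = 17527931/15323 (V = 2*14*(13 + 28) - (184/77 + 341/199) = 2*14*41 - (184*(1/77) + 341*(1/199)) = 1148 - (184/77 + 341/199) = 1148 - 1*62873/15323 = 1148 - 62873/15323 = 17527931/15323 ≈ 1143.9)
V*33 = (17527931/15323)*33 = 52583793/1393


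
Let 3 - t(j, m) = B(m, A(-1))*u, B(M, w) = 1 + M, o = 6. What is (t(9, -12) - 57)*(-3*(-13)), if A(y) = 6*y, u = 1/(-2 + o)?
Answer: -7995/4 ≈ -1998.8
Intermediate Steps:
u = 1/4 (u = 1/(-2 + 6) = 1/4 ≈ 0.25000)
t(j, m) = 11/4 - m/4 (t(j, m) = 3 - (1 + m)/4 = 3 - (1/4 + m/4) = 3 + (-1/4 - m/4) = 11/4 - m/4)
(t(9, -12) - 57)*(-3*(-13)) = ((11/4 - 1/4*(-12)) - 57)*(-3*(-13)) = ((11/4 + 3) - 57)*39 = (23/4 - 57)*39 = -205/4*39 = -7995/4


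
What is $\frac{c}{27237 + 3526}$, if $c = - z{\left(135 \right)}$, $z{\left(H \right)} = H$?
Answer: $- \frac{135}{30763} \approx -0.0043884$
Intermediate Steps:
$c = -135$ ($c = \left(-1\right) 135 = -135$)
$\frac{c}{27237 + 3526} = - \frac{135}{27237 + 3526} = - \frac{135}{30763}$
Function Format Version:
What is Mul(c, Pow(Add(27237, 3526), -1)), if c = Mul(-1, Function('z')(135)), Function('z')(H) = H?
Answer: Rational(-135, 30763) ≈ -0.0043884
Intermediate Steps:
c = -135 (c = Mul(-1, 135) = -135)
Mul(c, Pow(Add(27237, 3526), -1)) = Mul(-135, Pow(Add(27237, 3526), -1)) = Mul(-135, Pow(30763, -1)) = Mul(-135, Rational(1, 30763)) = Rational(-135, 30763)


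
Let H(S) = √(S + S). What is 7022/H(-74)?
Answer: -3511*I*√37/37 ≈ -577.21*I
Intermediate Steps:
H(S) = √2*√S (H(S) = √(2*S) = √2*√S)
7022/H(-74) = 7022/((√2*√(-74))) = 7022/((√2*(I*√74))) = 7022/((2*I*√37)) = 7022*(-I*√37/74) = -3511*I*√37/37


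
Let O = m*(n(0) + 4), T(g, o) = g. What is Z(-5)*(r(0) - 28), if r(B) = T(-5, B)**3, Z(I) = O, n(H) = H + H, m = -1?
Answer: 612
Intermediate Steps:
n(H) = 2*H
O = -4 (O = -(2*0 + 4) = -(0 + 4) = -1*4 = -4)
Z(I) = -4
r(B) = -125 (r(B) = (-5)**3 = -125)
Z(-5)*(r(0) - 28) = -4*(-125 - 28) = -4*(-153) = 612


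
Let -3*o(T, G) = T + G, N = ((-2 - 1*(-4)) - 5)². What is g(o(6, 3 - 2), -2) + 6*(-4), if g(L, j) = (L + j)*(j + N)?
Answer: -163/3 ≈ -54.333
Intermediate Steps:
N = 9 (N = ((-2 + 4) - 5)² = (2 - 5)² = (-3)² = 9)
o(T, G) = -G/3 - T/3 (o(T, G) = -(T + G)/3 = -(G + T)/3 = -G/3 - T/3)
g(L, j) = (9 + j)*(L + j) (g(L, j) = (L + j)*(j + 9) = (L + j)*(9 + j) = (9 + j)*(L + j))
g(o(6, 3 - 2), -2) + 6*(-4) = ((-2)² + 9*(-(3 - 2)/3 - ⅓*6) + 9*(-2) + (-(3 - 2)/3 - ⅓*6)*(-2)) + 6*(-4) = (4 + 9*(-⅓*1 - 2) - 18 + (-⅓*1 - 2)*(-2)) - 24 = (4 + 9*(-⅓ - 2) - 18 + (-⅓ - 2)*(-2)) - 24 = (4 + 9*(-7/3) - 18 - 7/3*(-2)) - 24 = (4 - 21 - 18 + 14/3) - 24 = -91/3 - 24 = -163/3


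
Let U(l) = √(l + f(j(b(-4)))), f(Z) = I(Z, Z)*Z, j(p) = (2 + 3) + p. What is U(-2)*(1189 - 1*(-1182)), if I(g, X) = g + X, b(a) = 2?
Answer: 9484*√6 ≈ 23231.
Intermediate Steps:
j(p) = 5 + p
I(g, X) = X + g
f(Z) = 2*Z² (f(Z) = (Z + Z)*Z = (2*Z)*Z = 2*Z²)
U(l) = √(98 + l) (U(l) = √(l + 2*(5 + 2)²) = √(l + 2*7²) = √(l + 2*49) = √(l + 98) = √(98 + l))
U(-2)*(1189 - 1*(-1182)) = √(98 - 2)*(1189 - 1*(-1182)) = √96*(1189 + 1182) = (4*√6)*2371 = 9484*√6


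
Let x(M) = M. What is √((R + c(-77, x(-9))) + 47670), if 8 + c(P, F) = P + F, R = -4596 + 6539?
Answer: √49519 ≈ 222.53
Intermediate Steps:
R = 1943
c(P, F) = -8 + F + P (c(P, F) = -8 + (P + F) = -8 + (F + P) = -8 + F + P)
√((R + c(-77, x(-9))) + 47670) = √((1943 + (-8 - 9 - 77)) + 47670) = √((1943 - 94) + 47670) = √(1849 + 47670) = √49519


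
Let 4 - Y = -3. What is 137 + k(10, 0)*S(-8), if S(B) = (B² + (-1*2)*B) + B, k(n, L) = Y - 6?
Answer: 209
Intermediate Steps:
Y = 7 (Y = 4 - 1*(-3) = 4 + 3 = 7)
k(n, L) = 1 (k(n, L) = 7 - 6 = 1)
S(B) = B² - B (S(B) = (B² - 2*B) + B = B² - B)
137 + k(10, 0)*S(-8) = 137 + 1*(-8*(-1 - 8)) = 137 + 1*(-8*(-9)) = 137 + 1*72 = 137 + 72 = 209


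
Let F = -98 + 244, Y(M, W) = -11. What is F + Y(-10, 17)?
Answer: 135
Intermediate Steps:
F = 146
F + Y(-10, 17) = 146 - 11 = 135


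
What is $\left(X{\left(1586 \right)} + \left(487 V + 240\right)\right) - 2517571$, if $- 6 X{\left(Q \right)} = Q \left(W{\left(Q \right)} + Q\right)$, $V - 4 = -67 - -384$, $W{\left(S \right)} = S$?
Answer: $- \frac{9598408}{3} \approx -3.1995 \cdot 10^{6}$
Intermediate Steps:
$V = 321$ ($V = 4 - -317 = 4 + \left(-67 + 384\right) = 4 + 317 = 321$)
$X{\left(Q \right)} = - \frac{Q^{2}}{3}$ ($X{\left(Q \right)} = - \frac{Q \left(Q + Q\right)}{6} = - \frac{Q 2 Q}{6} = - \frac{2 Q^{2}}{6} = - \frac{Q^{2}}{3}$)
$\left(X{\left(1586 \right)} + \left(487 V + 240\right)\right) - 2517571 = \left(- \frac{1586^{2}}{3} + \left(487 \cdot 321 + 240\right)\right) - 2517571 = \left(\left(- \frac{1}{3}\right) 2515396 + \left(156327 + 240\right)\right) - 2517571 = \left(- \frac{2515396}{3} + 156567\right) - 2517571 = - \frac{2045695}{3} - 2517571 = - \frac{9598408}{3}$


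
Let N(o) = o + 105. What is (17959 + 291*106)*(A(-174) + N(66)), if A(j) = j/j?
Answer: 8394460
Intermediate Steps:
N(o) = 105 + o
A(j) = 1
(17959 + 291*106)*(A(-174) + N(66)) = (17959 + 291*106)*(1 + (105 + 66)) = (17959 + 30846)*(1 + 171) = 48805*172 = 8394460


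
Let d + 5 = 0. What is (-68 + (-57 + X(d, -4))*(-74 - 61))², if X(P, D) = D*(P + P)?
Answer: 4959529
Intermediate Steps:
d = -5 (d = -5 + 0 = -5)
X(P, D) = 2*D*P (X(P, D) = D*(2*P) = 2*D*P)
(-68 + (-57 + X(d, -4))*(-74 - 61))² = (-68 + (-57 + 2*(-4)*(-5))*(-74 - 61))² = (-68 + (-57 + 40)*(-135))² = (-68 - 17*(-135))² = (-68 + 2295)² = 2227² = 4959529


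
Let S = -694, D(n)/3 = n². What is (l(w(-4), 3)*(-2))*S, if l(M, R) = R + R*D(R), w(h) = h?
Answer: 116592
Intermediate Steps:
D(n) = 3*n²
l(M, R) = R + 3*R³ (l(M, R) = R + R*(3*R²) = R + 3*R³)
(l(w(-4), 3)*(-2))*S = ((3 + 3*3³)*(-2))*(-694) = ((3 + 3*27)*(-2))*(-694) = ((3 + 81)*(-2))*(-694) = (84*(-2))*(-694) = -168*(-694) = 116592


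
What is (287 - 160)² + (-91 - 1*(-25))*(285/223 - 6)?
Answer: 3666265/223 ≈ 16441.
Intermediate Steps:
(287 - 160)² + (-91 - 1*(-25))*(285/223 - 6) = 127² + (-91 + 25)*(285*(1/223) - 6) = 16129 - 66*(285/223 - 6) = 16129 - 66*(-1053/223) = 16129 + 69498/223 = 3666265/223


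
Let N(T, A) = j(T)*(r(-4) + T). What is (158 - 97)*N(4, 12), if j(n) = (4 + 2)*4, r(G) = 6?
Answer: 14640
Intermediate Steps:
j(n) = 24 (j(n) = 6*4 = 24)
N(T, A) = 144 + 24*T (N(T, A) = 24*(6 + T) = 144 + 24*T)
(158 - 97)*N(4, 12) = (158 - 97)*(144 + 24*4) = 61*(144 + 96) = 61*240 = 14640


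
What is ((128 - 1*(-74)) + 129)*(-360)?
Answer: -119160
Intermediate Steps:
((128 - 1*(-74)) + 129)*(-360) = ((128 + 74) + 129)*(-360) = (202 + 129)*(-360) = 331*(-360) = -119160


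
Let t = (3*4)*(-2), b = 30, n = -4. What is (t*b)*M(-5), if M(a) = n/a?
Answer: -576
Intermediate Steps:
t = -24 (t = 12*(-2) = -24)
M(a) = -4/a
(t*b)*M(-5) = (-24*30)*(-4/(-5)) = -(-2880)*(-1)/5 = -720*⅘ = -576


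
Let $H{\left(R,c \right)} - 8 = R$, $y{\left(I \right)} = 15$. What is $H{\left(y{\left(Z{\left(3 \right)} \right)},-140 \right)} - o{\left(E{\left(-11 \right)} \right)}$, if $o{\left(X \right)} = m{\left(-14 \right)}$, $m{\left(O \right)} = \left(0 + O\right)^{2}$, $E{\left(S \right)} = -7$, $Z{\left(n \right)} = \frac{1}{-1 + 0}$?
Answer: $-173$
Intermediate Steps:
$Z{\left(n \right)} = -1$ ($Z{\left(n \right)} = \frac{1}{-1} = -1$)
$m{\left(O \right)} = O^{2}$
$o{\left(X \right)} = 196$ ($o{\left(X \right)} = \left(-14\right)^{2} = 196$)
$H{\left(R,c \right)} = 8 + R$
$H{\left(y{\left(Z{\left(3 \right)} \right)},-140 \right)} - o{\left(E{\left(-11 \right)} \right)} = \left(8 + 15\right) - 196 = 23 - 196 = -173$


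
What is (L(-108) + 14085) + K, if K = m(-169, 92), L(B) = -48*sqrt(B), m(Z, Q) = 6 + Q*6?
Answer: 14643 - 288*I*sqrt(3) ≈ 14643.0 - 498.83*I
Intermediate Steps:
m(Z, Q) = 6 + 6*Q
K = 558 (K = 6 + 6*92 = 6 + 552 = 558)
(L(-108) + 14085) + K = (-288*I*sqrt(3) + 14085) + 558 = (14085 - 288*I*sqrt(3)) + 558 = 14643 - 288*I*sqrt(3)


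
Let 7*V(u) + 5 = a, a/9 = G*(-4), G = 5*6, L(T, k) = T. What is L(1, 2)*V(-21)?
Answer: -155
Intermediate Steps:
G = 30
a = -1080 (a = 9*(30*(-4)) = 9*(-120) = -1080)
V(u) = -155 (V(u) = -5/7 + (1/7)*(-1080) = -5/7 - 1080/7 = -155)
L(1, 2)*V(-21) = 1*(-155) = -155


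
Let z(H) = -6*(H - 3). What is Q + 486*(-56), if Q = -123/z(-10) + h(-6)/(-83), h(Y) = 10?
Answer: -58735791/2158 ≈ -27218.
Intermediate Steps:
z(H) = 18 - 6*H (z(H) = -6*(-3 + H) = 18 - 6*H)
Q = -3663/2158 (Q = -123/(18 - 6*(-10)) + 10/(-83) = -123/(18 + 60) + 10*(-1/83) = -123/78 - 10/83 = -123*1/78 - 10/83 = -41/26 - 10/83 = -3663/2158 ≈ -1.6974)
Q + 486*(-56) = -3663/2158 + 486*(-56) = -3663/2158 - 27216 = -58735791/2158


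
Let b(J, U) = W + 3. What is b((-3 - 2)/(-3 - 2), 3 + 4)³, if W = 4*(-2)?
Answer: -125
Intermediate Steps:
W = -8
b(J, U) = -5 (b(J, U) = -8 + 3 = -5)
b((-3 - 2)/(-3 - 2), 3 + 4)³ = (-5)³ = -125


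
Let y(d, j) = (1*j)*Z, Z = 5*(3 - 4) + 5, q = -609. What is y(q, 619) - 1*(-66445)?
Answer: 66445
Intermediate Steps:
Z = 0 (Z = 5*(-1) + 5 = -5 + 5 = 0)
y(d, j) = 0 (y(d, j) = (1*j)*0 = j*0 = 0)
y(q, 619) - 1*(-66445) = 0 - 1*(-66445) = 0 + 66445 = 66445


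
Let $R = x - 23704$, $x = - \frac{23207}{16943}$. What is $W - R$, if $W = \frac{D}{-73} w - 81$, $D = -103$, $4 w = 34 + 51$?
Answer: $\frac{117026503197}{4947356} \approx 23654.0$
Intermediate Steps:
$x = - \frac{23207}{16943}$ ($x = \left(-23207\right) \frac{1}{16943} = - \frac{23207}{16943} \approx -1.3697$)
$w = \frac{85}{4}$ ($w = \frac{34 + 51}{4} = \frac{1}{4} \cdot 85 = \frac{85}{4} \approx 21.25$)
$R = - \frac{401640079}{16943}$ ($R = - \frac{23207}{16943} - 23704 = - \frac{401640079}{16943} \approx -23705.0$)
$W = - \frac{14897}{292}$ ($W = - \frac{103}{-73} \cdot \frac{85}{4} - 81 = \left(-103\right) \left(- \frac{1}{73}\right) \frac{85}{4} - 81 = \frac{103}{73} \cdot \frac{85}{4} - 81 = \frac{8755}{292} - 81 = - \frac{14897}{292} \approx -51.017$)
$W - R = - \frac{14897}{292} - - \frac{401640079}{16943} = - \frac{14897}{292} + \frac{401640079}{16943} = \frac{117026503197}{4947356}$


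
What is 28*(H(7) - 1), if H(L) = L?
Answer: 168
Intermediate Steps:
28*(H(7) - 1) = 28*(7 - 1) = 28*6 = 168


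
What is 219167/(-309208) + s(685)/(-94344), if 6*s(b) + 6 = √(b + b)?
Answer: -646149445/911622486 - √1370/566064 ≈ -0.70886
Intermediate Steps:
s(b) = -1 + √2*√b/6 (s(b) = -1 + √(b + b)/6 = -1 + √(2*b)/6 = -1 + (√2*√b)/6 = -1 + √2*√b/6)
219167/(-309208) + s(685)/(-94344) = 219167/(-309208) + (-1 + √2*√685/6)/(-94344) = 219167*(-1/309208) + (-1 + √1370/6)*(-1/94344) = -219167/309208 + (1/94344 - √1370/566064) = -646149445/911622486 - √1370/566064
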